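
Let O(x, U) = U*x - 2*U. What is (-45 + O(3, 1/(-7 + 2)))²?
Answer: 51076/25 ≈ 2043.0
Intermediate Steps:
O(x, U) = -2*U + U*x
(-45 + O(3, 1/(-7 + 2)))² = (-45 + (-2 + 3)/(-7 + 2))² = (-45 + 1/(-5))² = (-45 - ⅕*1)² = (-45 - ⅕)² = (-226/5)² = 51076/25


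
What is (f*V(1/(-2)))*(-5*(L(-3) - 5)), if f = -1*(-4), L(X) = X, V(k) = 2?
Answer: 320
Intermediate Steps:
f = 4
(f*V(1/(-2)))*(-5*(L(-3) - 5)) = (4*2)*(-5*(-3 - 5)) = 8*(-5*(-8)) = 8*40 = 320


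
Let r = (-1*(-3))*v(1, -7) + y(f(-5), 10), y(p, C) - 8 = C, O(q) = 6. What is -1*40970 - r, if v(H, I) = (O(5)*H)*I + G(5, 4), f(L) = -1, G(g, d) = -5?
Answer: -40847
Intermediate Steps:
y(p, C) = 8 + C
v(H, I) = -5 + 6*H*I (v(H, I) = (6*H)*I - 5 = 6*H*I - 5 = -5 + 6*H*I)
r = -123 (r = (-1*(-3))*(-5 + 6*1*(-7)) + (8 + 10) = 3*(-5 - 42) + 18 = 3*(-47) + 18 = -141 + 18 = -123)
-1*40970 - r = -1*40970 - 1*(-123) = -40970 + 123 = -40847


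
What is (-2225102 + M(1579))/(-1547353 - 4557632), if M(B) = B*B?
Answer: -268139/6104985 ≈ -0.043921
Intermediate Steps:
M(B) = B²
(-2225102 + M(1579))/(-1547353 - 4557632) = (-2225102 + 1579²)/(-1547353 - 4557632) = (-2225102 + 2493241)/(-6104985) = 268139*(-1/6104985) = -268139/6104985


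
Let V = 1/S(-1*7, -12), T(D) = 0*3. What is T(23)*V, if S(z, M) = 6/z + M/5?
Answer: 0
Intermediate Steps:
S(z, M) = 6/z + M/5 (S(z, M) = 6/z + M*(1/5) = 6/z + M/5)
T(D) = 0
V = -35/114 (V = 1/(6/((-1*7)) + (1/5)*(-12)) = 1/(6/(-7) - 12/5) = 1/(6*(-1/7) - 12/5) = 1/(-6/7 - 12/5) = 1/(-114/35) = -35/114 ≈ -0.30702)
T(23)*V = 0*(-35/114) = 0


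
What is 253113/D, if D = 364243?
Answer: 253113/364243 ≈ 0.69490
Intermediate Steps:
253113/D = 253113/364243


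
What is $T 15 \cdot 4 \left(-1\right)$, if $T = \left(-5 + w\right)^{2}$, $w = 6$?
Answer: $-60$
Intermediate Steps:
$T = 1$ ($T = \left(-5 + 6\right)^{2} = 1^{2} = 1$)
$T 15 \cdot 4 \left(-1\right) = 1 \cdot 15 \cdot 4 \left(-1\right) = 15 \left(-4\right) = -60$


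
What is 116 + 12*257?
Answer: 3200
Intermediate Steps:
116 + 12*257 = 116 + 3084 = 3200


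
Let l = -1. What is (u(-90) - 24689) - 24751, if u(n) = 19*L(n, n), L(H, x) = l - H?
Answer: -47749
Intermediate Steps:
L(H, x) = -1 - H
u(n) = -19 - 19*n (u(n) = 19*(-1 - n) = -19 - 19*n)
(u(-90) - 24689) - 24751 = ((-19 - 19*(-90)) - 24689) - 24751 = ((-19 + 1710) - 24689) - 24751 = (1691 - 24689) - 24751 = -22998 - 24751 = -47749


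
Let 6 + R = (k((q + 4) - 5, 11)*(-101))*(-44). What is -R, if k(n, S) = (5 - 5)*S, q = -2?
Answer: 6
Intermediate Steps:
k(n, S) = 0 (k(n, S) = 0*S = 0)
R = -6 (R = -6 + (0*(-101))*(-44) = -6 + 0*(-44) = -6 + 0 = -6)
-R = -1*(-6) = 6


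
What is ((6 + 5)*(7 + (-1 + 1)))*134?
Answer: 10318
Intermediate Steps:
((6 + 5)*(7 + (-1 + 1)))*134 = (11*(7 + 0))*134 = (11*7)*134 = 77*134 = 10318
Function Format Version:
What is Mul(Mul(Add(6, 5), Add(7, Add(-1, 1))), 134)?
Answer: 10318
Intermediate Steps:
Mul(Mul(Add(6, 5), Add(7, Add(-1, 1))), 134) = Mul(Mul(11, Add(7, 0)), 134) = Mul(Mul(11, 7), 134) = Mul(77, 134) = 10318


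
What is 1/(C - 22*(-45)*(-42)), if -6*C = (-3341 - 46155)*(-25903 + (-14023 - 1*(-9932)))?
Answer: -1/247472084 ≈ -4.0409e-9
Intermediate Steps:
C = -247430504 (C = -(-3341 - 46155)*(-25903 + (-14023 - 1*(-9932)))/6 = -(-24748)*(-25903 + (-14023 + 9932))/3 = -(-24748)*(-25903 - 4091)/3 = -(-24748)*(-29994)/3 = -⅙*1484583024 = -247430504)
1/(C - 22*(-45)*(-42)) = 1/(-247430504 - 22*(-45)*(-42)) = 1/(-247430504 + 990*(-42)) = 1/(-247430504 - 41580) = 1/(-247472084) = -1/247472084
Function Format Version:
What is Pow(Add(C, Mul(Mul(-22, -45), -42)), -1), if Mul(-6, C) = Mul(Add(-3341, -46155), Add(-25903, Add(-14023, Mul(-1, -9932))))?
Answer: Rational(-1, 247472084) ≈ -4.0409e-9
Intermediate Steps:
C = -247430504 (C = Mul(Rational(-1, 6), Mul(Add(-3341, -46155), Add(-25903, Add(-14023, Mul(-1, -9932))))) = Mul(Rational(-1, 6), Mul(-49496, Add(-25903, Add(-14023, 9932)))) = Mul(Rational(-1, 6), Mul(-49496, Add(-25903, -4091))) = Mul(Rational(-1, 6), Mul(-49496, -29994)) = Mul(Rational(-1, 6), 1484583024) = -247430504)
Pow(Add(C, Mul(Mul(-22, -45), -42)), -1) = Pow(Add(-247430504, Mul(Mul(-22, -45), -42)), -1) = Pow(Add(-247430504, Mul(990, -42)), -1) = Pow(Add(-247430504, -41580), -1) = Pow(-247472084, -1) = Rational(-1, 247472084)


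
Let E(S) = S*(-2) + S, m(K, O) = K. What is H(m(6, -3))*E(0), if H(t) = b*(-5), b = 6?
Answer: 0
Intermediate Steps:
H(t) = -30 (H(t) = 6*(-5) = -30)
E(S) = -S (E(S) = -2*S + S = -S)
H(m(6, -3))*E(0) = -(-30)*0 = -30*0 = 0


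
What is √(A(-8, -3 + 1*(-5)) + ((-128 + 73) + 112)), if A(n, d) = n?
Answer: 7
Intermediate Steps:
√(A(-8, -3 + 1*(-5)) + ((-128 + 73) + 112)) = √(-8 + ((-128 + 73) + 112)) = √(-8 + (-55 + 112)) = √(-8 + 57) = √49 = 7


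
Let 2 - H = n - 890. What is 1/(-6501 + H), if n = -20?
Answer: -1/5589 ≈ -0.00017892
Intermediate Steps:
H = 912 (H = 2 - (-20 - 890) = 2 - 1*(-910) = 2 + 910 = 912)
1/(-6501 + H) = 1/(-6501 + 912) = 1/(-5589) = -1/5589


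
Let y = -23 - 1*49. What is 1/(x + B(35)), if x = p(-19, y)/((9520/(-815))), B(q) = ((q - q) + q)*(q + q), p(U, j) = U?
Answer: 1904/4667897 ≈ 0.00040789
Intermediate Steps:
y = -72 (y = -23 - 49 = -72)
B(q) = 2*q**2 (B(q) = (0 + q)*(2*q) = q*(2*q) = 2*q**2)
x = 3097/1904 (x = -19/(9520/(-815)) = -19/(9520*(-1/815)) = -19/(-1904/163) = -19*(-163/1904) = 3097/1904 ≈ 1.6266)
1/(x + B(35)) = 1/(3097/1904 + 2*35**2) = 1/(3097/1904 + 2*1225) = 1/(3097/1904 + 2450) = 1/(4667897/1904) = 1904/4667897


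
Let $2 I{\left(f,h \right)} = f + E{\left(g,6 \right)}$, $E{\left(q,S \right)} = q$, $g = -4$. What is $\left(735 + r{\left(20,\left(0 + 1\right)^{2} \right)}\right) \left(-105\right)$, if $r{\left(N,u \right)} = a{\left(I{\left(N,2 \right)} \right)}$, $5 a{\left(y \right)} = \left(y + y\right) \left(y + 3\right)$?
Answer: $-80871$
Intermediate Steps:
$I{\left(f,h \right)} = -2 + \frac{f}{2}$ ($I{\left(f,h \right)} = \frac{f - 4}{2} = \frac{-4 + f}{2} = -2 + \frac{f}{2}$)
$a{\left(y \right)} = \frac{2 y \left(3 + y\right)}{5}$ ($a{\left(y \right)} = \frac{\left(y + y\right) \left(y + 3\right)}{5} = \frac{2 y \left(3 + y\right)}{5}$)
$r{\left(N,u \right)} = \frac{2 \left(1 + \frac{N}{2}\right) \left(-2 + \frac{N}{2}\right)}{5}$ ($r{\left(N,u \right)} = \frac{2 \left(-2 + \frac{N}{2}\right) \left(3 + \left(-2 + \frac{N}{2}\right)\right)}{5} = \frac{2 \left(-2 + \frac{N}{2}\right) \left(1 + \frac{N}{2}\right)}{5} = \frac{2 \left(1 + \frac{N}{2}\right) \left(-2 + \frac{N}{2}\right)}{5}$)
$\left(735 + r{\left(20,\left(0 + 1\right)^{2} \right)}\right) \left(-105\right) = \left(735 + \frac{\left(-4 + 20\right) \left(2 + 20\right)}{10}\right) \left(-105\right) = \left(735 + \frac{1}{10} \cdot 16 \cdot 22\right) \left(-105\right) = \left(735 + \frac{176}{5}\right) \left(-105\right) = \frac{3851}{5} \left(-105\right) = -80871$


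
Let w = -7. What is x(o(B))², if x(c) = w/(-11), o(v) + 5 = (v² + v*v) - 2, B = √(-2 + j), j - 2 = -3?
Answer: 49/121 ≈ 0.40496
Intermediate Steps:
j = -1 (j = 2 - 3 = -1)
B = I*√3 (B = √(-2 - 1) = √(-3) = I*√3 ≈ 1.732*I)
o(v) = -7 + 2*v² (o(v) = -5 + ((v² + v*v) - 2) = -5 + ((v² + v²) - 2) = -5 + (2*v² - 2) = -5 + (-2 + 2*v²) = -7 + 2*v²)
x(c) = 7/11 (x(c) = -7/(-11) = -7*(-1/11) = 7/11)
x(o(B))² = (7/11)² = 49/121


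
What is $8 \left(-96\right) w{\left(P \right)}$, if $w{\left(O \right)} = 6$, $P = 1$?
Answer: $-4608$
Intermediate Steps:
$8 \left(-96\right) w{\left(P \right)} = 8 \left(-96\right) 6 = \left(-768\right) 6 = -4608$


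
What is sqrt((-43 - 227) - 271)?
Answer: I*sqrt(541) ≈ 23.259*I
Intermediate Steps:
sqrt((-43 - 227) - 271) = sqrt(-270 - 271) = sqrt(-541) = I*sqrt(541)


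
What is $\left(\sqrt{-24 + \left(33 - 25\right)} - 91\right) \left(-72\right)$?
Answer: $6552 - 288 i \approx 6552.0 - 288.0 i$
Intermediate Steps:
$\left(\sqrt{-24 + \left(33 - 25\right)} - 91\right) \left(-72\right) = \left(\sqrt{-24 + 8} - 91\right) \left(-72\right) = \left(\sqrt{-16} - 91\right) \left(-72\right) = \left(4 i - 91\right) \left(-72\right) = \left(-91 + 4 i\right) \left(-72\right) = 6552 - 288 i$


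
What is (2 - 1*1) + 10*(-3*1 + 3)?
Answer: 1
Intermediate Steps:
(2 - 1*1) + 10*(-3*1 + 3) = (2 - 1) + 10*(-3 + 3) = 1 + 10*0 = 1 + 0 = 1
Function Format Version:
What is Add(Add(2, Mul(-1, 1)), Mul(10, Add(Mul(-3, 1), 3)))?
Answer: 1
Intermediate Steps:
Add(Add(2, Mul(-1, 1)), Mul(10, Add(Mul(-3, 1), 3))) = Add(Add(2, -1), Mul(10, Add(-3, 3))) = Add(1, Mul(10, 0)) = Add(1, 0) = 1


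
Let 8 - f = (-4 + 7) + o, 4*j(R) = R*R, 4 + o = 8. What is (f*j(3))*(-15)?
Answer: -135/4 ≈ -33.750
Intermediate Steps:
o = 4 (o = -4 + 8 = 4)
j(R) = R²/4 (j(R) = (R*R)/4 = R²/4)
f = 1 (f = 8 - ((-4 + 7) + 4) = 8 - (3 + 4) = 8 - 1*7 = 8 - 7 = 1)
(f*j(3))*(-15) = (1*((¼)*3²))*(-15) = (1*((¼)*9))*(-15) = (1*(9/4))*(-15) = (9/4)*(-15) = -135/4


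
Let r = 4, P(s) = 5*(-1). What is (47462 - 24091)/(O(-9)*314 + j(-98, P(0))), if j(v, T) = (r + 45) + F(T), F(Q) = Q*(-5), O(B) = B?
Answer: -23371/2752 ≈ -8.4924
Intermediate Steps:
P(s) = -5
F(Q) = -5*Q
j(v, T) = 49 - 5*T (j(v, T) = (4 + 45) - 5*T = 49 - 5*T)
(47462 - 24091)/(O(-9)*314 + j(-98, P(0))) = (47462 - 24091)/(-9*314 + (49 - 5*(-5))) = 23371/(-2826 + (49 + 25)) = 23371/(-2826 + 74) = 23371/(-2752) = 23371*(-1/2752) = -23371/2752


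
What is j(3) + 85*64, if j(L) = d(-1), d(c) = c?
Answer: 5439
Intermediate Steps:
j(L) = -1
j(3) + 85*64 = -1 + 85*64 = -1 + 5440 = 5439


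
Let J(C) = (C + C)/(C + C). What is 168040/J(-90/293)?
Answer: 168040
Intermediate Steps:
J(C) = 1 (J(C) = (2*C)/((2*C)) = (2*C)*(1/(2*C)) = 1)
168040/J(-90/293) = 168040/1 = 168040*1 = 168040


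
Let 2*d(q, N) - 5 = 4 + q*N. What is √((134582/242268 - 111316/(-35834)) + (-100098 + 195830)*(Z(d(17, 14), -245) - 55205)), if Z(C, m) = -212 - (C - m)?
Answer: I*√25155975670503675024880287942/2170357878 ≈ 73079.0*I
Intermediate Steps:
d(q, N) = 9/2 + N*q/2 (d(q, N) = 5/2 + (4 + q*N)/2 = 5/2 + (4 + N*q)/2 = 5/2 + (2 + N*q/2) = 9/2 + N*q/2)
Z(C, m) = -212 + m - C (Z(C, m) = -212 + (m - C) = -212 + m - C)
√((134582/242268 - 111316/(-35834)) + (-100098 + 195830)*(Z(d(17, 14), -245) - 55205)) = √((134582/242268 - 111316/(-35834)) + (-100098 + 195830)*((-212 - 245 - (9/2 + (½)*14*17)) - 55205)) = √((134582*(1/242268) - 111316*(-1/35834)) + 95732*((-212 - 245 - (9/2 + 119)) - 55205)) = √((67291/121134 + 55658/17917) + 95732*((-212 - 245 - 1*247/2) - 55205)) = √(7947729019/2170357878 + 95732*((-212 - 245 - 247/2) - 55205)) = √(7947729019/2170357878 + 95732*(-1161/2 - 55205)) = √(7947729019/2170357878 + 95732*(-111571/2)) = √(7947729019/2170357878 - 5340457486) = √(-11590703968916445689/2170357878) = I*√25155975670503675024880287942/2170357878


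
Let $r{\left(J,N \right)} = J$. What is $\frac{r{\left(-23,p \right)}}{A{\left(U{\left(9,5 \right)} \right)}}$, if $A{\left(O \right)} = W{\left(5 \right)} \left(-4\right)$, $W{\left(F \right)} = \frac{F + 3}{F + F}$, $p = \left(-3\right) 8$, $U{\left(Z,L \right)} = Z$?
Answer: $\frac{115}{16} \approx 7.1875$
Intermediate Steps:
$p = -24$
$W{\left(F \right)} = \frac{3 + F}{2 F}$
$A{\left(O \right)} = - \frac{16}{5}$ ($A{\left(O \right)} = \frac{3 + 5}{2 \cdot 5} \left(-4\right) = \frac{1}{2} \cdot \frac{1}{5} \cdot 8 \left(-4\right) = \frac{4}{5} \left(-4\right) = - \frac{16}{5}$)
$\frac{r{\left(-23,p \right)}}{A{\left(U{\left(9,5 \right)} \right)}} = - \frac{23}{- \frac{16}{5}} = \left(-23\right) \left(- \frac{5}{16}\right) = \frac{115}{16}$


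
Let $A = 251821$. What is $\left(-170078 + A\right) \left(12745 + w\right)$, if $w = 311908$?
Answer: $26538110179$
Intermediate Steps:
$\left(-170078 + A\right) \left(12745 + w\right) = \left(-170078 + 251821\right) \left(12745 + 311908\right) = 81743 \cdot 324653 = 26538110179$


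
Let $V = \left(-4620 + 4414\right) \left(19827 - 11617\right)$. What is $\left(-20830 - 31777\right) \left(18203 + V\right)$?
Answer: $88014509599$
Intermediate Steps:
$V = -1691260$ ($V = \left(-206\right) 8210 = -1691260$)
$\left(-20830 - 31777\right) \left(18203 + V\right) = \left(-20830 - 31777\right) \left(18203 - 1691260\right) = \left(-52607\right) \left(-1673057\right) = 88014509599$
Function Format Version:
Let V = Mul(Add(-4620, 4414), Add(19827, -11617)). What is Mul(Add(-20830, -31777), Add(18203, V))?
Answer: 88014509599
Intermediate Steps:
V = -1691260 (V = Mul(-206, 8210) = -1691260)
Mul(Add(-20830, -31777), Add(18203, V)) = Mul(Add(-20830, -31777), Add(18203, -1691260)) = Mul(-52607, -1673057) = 88014509599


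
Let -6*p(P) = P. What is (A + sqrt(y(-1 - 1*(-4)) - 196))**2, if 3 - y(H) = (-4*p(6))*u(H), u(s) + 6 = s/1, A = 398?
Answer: (398 + I*sqrt(181))**2 ≈ 1.5822e+5 + 10709.0*I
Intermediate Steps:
p(P) = -P/6
u(s) = -6 + s (u(s) = -6 + s/1 = -6 + s*1 = -6 + s)
y(H) = 27 - 4*H (y(H) = 3 - (-(-2)*6/3)*(-6 + H) = 3 - (-4*(-1))*(-6 + H) = 3 - 4*(-6 + H) = 3 - (-24 + 4*H) = 3 + (24 - 4*H) = 27 - 4*H)
(A + sqrt(y(-1 - 1*(-4)) - 196))**2 = (398 + sqrt((27 - 4*(-1 - 1*(-4))) - 196))**2 = (398 + sqrt((27 - 4*(-1 + 4)) - 196))**2 = (398 + sqrt((27 - 4*3) - 196))**2 = (398 + sqrt((27 - 12) - 196))**2 = (398 + sqrt(15 - 196))**2 = (398 + sqrt(-181))**2 = (398 + I*sqrt(181))**2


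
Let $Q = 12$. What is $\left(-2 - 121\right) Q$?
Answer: $-1476$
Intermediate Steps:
$\left(-2 - 121\right) Q = \left(-2 - 121\right) 12 = \left(-123\right) 12 = -1476$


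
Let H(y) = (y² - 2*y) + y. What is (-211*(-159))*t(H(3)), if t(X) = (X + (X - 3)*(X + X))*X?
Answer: 8454348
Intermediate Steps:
H(y) = y² - y
t(X) = X*(X + 2*X*(-3 + X)) (t(X) = (X + (-3 + X)*(2*X))*X = (X + 2*X*(-3 + X))*X = X*(X + 2*X*(-3 + X)))
(-211*(-159))*t(H(3)) = (-211*(-159))*((3*(-1 + 3))²*(-5 + 2*(3*(-1 + 3)))) = 33549*((3*2)²*(-5 + 2*(3*2))) = 33549*(6²*(-5 + 2*6)) = 33549*(36*(-5 + 12)) = 33549*(36*7) = 33549*252 = 8454348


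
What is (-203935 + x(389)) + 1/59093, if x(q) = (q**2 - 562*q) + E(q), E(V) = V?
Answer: -16004925398/59093 ≈ -2.7084e+5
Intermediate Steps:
x(q) = q**2 - 561*q (x(q) = (q**2 - 562*q) + q = q**2 - 561*q)
(-203935 + x(389)) + 1/59093 = (-203935 + 389*(-561 + 389)) + 1/59093 = (-203935 + 389*(-172)) + 1/59093 = (-203935 - 66908) + 1/59093 = -270843 + 1/59093 = -16004925398/59093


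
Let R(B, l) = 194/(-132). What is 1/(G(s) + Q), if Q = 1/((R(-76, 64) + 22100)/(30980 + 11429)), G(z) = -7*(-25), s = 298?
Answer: 1458503/258037019 ≈ 0.0056523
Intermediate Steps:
R(B, l) = -97/66 (R(B, l) = 194*(-1/132) = -97/66)
G(z) = 175
Q = 2798994/1458503 (Q = 1/((-97/66 + 22100)/(30980 + 11429)) = 1/((1458503/66)/42409) = 1/((1458503/66)*(1/42409)) = 1/(1458503/2798994) = 2798994/1458503 ≈ 1.9191)
1/(G(s) + Q) = 1/(175 + 2798994/1458503) = 1/(258037019/1458503) = 1458503/258037019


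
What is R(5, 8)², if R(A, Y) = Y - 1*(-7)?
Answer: 225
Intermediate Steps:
R(A, Y) = 7 + Y (R(A, Y) = Y + 7 = 7 + Y)
R(5, 8)² = (7 + 8)² = 15² = 225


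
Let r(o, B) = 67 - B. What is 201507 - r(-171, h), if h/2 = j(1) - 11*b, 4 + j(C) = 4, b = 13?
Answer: 201154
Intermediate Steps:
j(C) = 0 (j(C) = -4 + 4 = 0)
h = -286 (h = 2*(0 - 11*13) = 2*(0 - 143) = 2*(-143) = -286)
201507 - r(-171, h) = 201507 - (67 - 1*(-286)) = 201507 - (67 + 286) = 201507 - 1*353 = 201507 - 353 = 201154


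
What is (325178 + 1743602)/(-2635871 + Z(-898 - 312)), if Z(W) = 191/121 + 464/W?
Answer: -312902975/398675308 ≈ -0.78486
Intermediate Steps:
Z(W) = 191/121 + 464/W (Z(W) = 191*(1/121) + 464/W = 191/121 + 464/W)
(325178 + 1743602)/(-2635871 + Z(-898 - 312)) = (325178 + 1743602)/(-2635871 + (191/121 + 464/(-898 - 312))) = 2068780/(-2635871 + (191/121 + 464/(-1210))) = 2068780/(-2635871 + (191/121 + 464*(-1/1210))) = 2068780/(-2635871 + (191/121 - 232/605)) = 2068780/(-2635871 + 723/605) = 2068780/(-1594701232/605) = 2068780*(-605/1594701232) = -312902975/398675308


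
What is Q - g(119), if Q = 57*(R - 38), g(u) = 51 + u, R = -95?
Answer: -7751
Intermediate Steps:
Q = -7581 (Q = 57*(-95 - 38) = 57*(-133) = -7581)
Q - g(119) = -7581 - (51 + 119) = -7581 - 1*170 = -7581 - 170 = -7751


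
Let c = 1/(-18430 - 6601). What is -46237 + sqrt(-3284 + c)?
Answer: -46237 + I*sqrt(2057593380955)/25031 ≈ -46237.0 + 57.306*I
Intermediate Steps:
c = -1/25031 (c = 1/(-25031) = -1/25031 ≈ -3.9950e-5)
-46237 + sqrt(-3284 + c) = -46237 + sqrt(-3284 - 1/25031) = -46237 + sqrt(-82201805/25031) = -46237 + I*sqrt(2057593380955)/25031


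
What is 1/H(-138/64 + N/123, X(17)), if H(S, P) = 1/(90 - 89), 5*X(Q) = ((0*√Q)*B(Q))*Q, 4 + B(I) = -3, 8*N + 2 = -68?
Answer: 1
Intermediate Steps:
N = -35/4 (N = -¼ + (⅛)*(-68) = -¼ - 17/2 = -35/4 ≈ -8.7500)
B(I) = -7 (B(I) = -4 - 3 = -7)
X(Q) = 0 (X(Q) = (((0*√Q)*(-7))*Q)/5 = ((0*(-7))*Q)/5 = (0*Q)/5 = (⅕)*0 = 0)
H(S, P) = 1 (H(S, P) = 1/1 = 1)
1/H(-138/64 + N/123, X(17)) = 1/1 = 1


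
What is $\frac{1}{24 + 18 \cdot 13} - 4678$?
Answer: $- \frac{1206923}{258} \approx -4678.0$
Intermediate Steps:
$\frac{1}{24 + 18 \cdot 13} - 4678 = \frac{1}{24 + 234} - 4678 = \frac{1}{258} - 4678 = - \frac{1206923}{258}$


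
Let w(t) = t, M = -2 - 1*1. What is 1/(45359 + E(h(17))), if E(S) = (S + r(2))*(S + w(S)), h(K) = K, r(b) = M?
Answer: 1/45835 ≈ 2.1817e-5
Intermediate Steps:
M = -3 (M = -2 - 1 = -3)
r(b) = -3
E(S) = 2*S*(-3 + S) (E(S) = (S - 3)*(S + S) = (-3 + S)*(2*S) = 2*S*(-3 + S))
1/(45359 + E(h(17))) = 1/(45359 + 2*17*(-3 + 17)) = 1/(45359 + 2*17*14) = 1/(45359 + 476) = 1/45835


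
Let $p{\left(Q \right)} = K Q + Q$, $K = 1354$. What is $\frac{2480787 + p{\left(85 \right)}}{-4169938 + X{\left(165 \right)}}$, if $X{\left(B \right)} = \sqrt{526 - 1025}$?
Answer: $- \frac{10825000590356}{17388382924343} - \frac{2595962 i \sqrt{499}}{17388382924343} \approx -0.62254 - 3.3349 \cdot 10^{-6} i$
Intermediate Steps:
$X{\left(B \right)} = i \sqrt{499}$ ($X{\left(B \right)} = \sqrt{-499} = i \sqrt{499}$)
$p{\left(Q \right)} = 1355 Q$ ($p{\left(Q \right)} = 1354 Q + Q = 1355 Q$)
$\frac{2480787 + p{\left(85 \right)}}{-4169938 + X{\left(165 \right)}} = \frac{2480787 + 1355 \cdot 85}{-4169938 + i \sqrt{499}} = \frac{2480787 + 115175}{-4169938 + i \sqrt{499}} = \frac{2595962}{-4169938 + i \sqrt{499}}$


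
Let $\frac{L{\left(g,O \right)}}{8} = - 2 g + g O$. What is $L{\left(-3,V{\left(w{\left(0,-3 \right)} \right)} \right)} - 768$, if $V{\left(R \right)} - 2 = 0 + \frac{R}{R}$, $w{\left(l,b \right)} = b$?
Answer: $-792$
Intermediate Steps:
$V{\left(R \right)} = 3$ ($V{\left(R \right)} = 2 + \left(0 + \frac{R}{R}\right) = 2 + \left(0 + 1\right) = 2 + 1 = 3$)
$L{\left(g,O \right)} = - 16 g + 8 O g$ ($L{\left(g,O \right)} = 8 \left(- 2 g + g O\right) = 8 \left(- 2 g + O g\right) = - 16 g + 8 O g$)
$L{\left(-3,V{\left(w{\left(0,-3 \right)} \right)} \right)} - 768 = 8 \left(-3\right) \left(-2 + 3\right) - 768 = 8 \left(-3\right) 1 - 768 = -24 - 768 = -792$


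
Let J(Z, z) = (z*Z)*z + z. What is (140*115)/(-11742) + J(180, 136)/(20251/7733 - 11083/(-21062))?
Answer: 289423981463346346/273391868661 ≈ 1.0586e+6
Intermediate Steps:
J(Z, z) = z + Z*z**2 (J(Z, z) = (Z*z)*z + z = Z*z**2 + z = z + Z*z**2)
(140*115)/(-11742) + J(180, 136)/(20251/7733 - 11083/(-21062)) = (140*115)/(-11742) + (136*(1 + 180*136))/(20251/7733 - 11083/(-21062)) = 16100*(-1/11742) + (136*(1 + 24480))/(20251*(1/7733) - 11083*(-1/21062)) = -8050/5871 + (136*24481)/(1841/703 + 11083/21062) = -8050/5871 + 3329416/(46566491/14806586) = -8050/5871 + 3329416*(14806586/46566491) = -8050/5871 + 49297284333776/46566491 = 289423981463346346/273391868661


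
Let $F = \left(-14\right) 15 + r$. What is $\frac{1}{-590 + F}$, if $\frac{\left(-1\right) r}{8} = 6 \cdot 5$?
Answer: $- \frac{1}{1040} \approx -0.00096154$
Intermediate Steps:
$r = -240$ ($r = - 8 \cdot 6 \cdot 5 = \left(-8\right) 30 = -240$)
$F = -450$ ($F = \left(-14\right) 15 - 240 = -210 - 240 = -450$)
$\frac{1}{-590 + F} = \frac{1}{-590 - 450} = \frac{1}{-1040} = - \frac{1}{1040}$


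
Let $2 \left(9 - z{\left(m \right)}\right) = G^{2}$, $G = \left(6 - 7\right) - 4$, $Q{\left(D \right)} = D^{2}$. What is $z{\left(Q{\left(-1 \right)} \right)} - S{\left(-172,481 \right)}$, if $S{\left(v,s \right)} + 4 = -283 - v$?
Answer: $\frac{223}{2} \approx 111.5$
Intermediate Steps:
$S{\left(v,s \right)} = -287 - v$ ($S{\left(v,s \right)} = -4 - \left(283 + v\right) = -287 - v$)
$G = -5$ ($G = -1 - 4 = -5$)
$z{\left(m \right)} = - \frac{7}{2}$ ($z{\left(m \right)} = 9 - \frac{\left(-5\right)^{2}}{2} = 9 - \frac{25}{2} = - \frac{7}{2}$)
$z{\left(Q{\left(-1 \right)} \right)} - S{\left(-172,481 \right)} = - \frac{7}{2} - \left(-287 - -172\right) = - \frac{7}{2} - \left(-287 + 172\right) = - \frac{7}{2} - -115 = - \frac{7}{2} + 115 = \frac{223}{2}$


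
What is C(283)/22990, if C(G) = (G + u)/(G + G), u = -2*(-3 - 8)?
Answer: 61/2602468 ≈ 2.3439e-5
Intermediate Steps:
u = 22 (u = -2*(-11) = 22)
C(G) = (22 + G)/(2*G) (C(G) = (G + 22)/(G + G) = (22 + G)/((2*G)) = (22 + G)*(1/(2*G)) = (22 + G)/(2*G))
C(283)/22990 = ((1/2)*(22 + 283)/283)/22990 = ((1/2)*(1/283)*305)*(1/22990) = (305/566)*(1/22990) = 61/2602468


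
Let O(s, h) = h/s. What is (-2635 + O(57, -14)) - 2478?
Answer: -291455/57 ≈ -5113.2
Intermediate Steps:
(-2635 + O(57, -14)) - 2478 = (-2635 - 14/57) - 2478 = -150209/57 - 2478 = -291455/57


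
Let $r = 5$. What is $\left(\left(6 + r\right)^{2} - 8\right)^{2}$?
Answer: $12769$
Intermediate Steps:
$\left(\left(6 + r\right)^{2} - 8\right)^{2} = \left(\left(6 + 5\right)^{2} - 8\right)^{2} = \left(11^{2} - 8\right)^{2} = \left(121 - 8\right)^{2} = 113^{2} = 12769$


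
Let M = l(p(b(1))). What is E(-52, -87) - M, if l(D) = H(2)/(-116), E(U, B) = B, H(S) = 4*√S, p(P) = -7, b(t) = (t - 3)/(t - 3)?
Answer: -87 + √2/29 ≈ -86.951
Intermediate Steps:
b(t) = 1 (b(t) = (-3 + t)/(-3 + t) = 1)
l(D) = -√2/29 (l(D) = (4*√2)/(-116) = (4*√2)*(-1/116) = -√2/29)
M = -√2/29 ≈ -0.048766
E(-52, -87) - M = -87 - (-1)*√2/29 = -87 + √2/29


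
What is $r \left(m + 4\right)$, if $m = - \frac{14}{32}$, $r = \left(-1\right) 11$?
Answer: $- \frac{627}{16} \approx -39.188$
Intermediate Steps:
$r = -11$
$m = - \frac{7}{16}$ ($m = \left(-14\right) \frac{1}{32} = - \frac{7}{16} \approx -0.4375$)
$r \left(m + 4\right) = - 11 \left(- \frac{7}{16} + 4\right) = \left(-11\right) \frac{57}{16} = - \frac{627}{16}$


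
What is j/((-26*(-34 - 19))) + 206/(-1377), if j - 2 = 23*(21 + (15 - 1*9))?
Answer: 574003/1897506 ≈ 0.30250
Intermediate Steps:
j = 623 (j = 2 + 23*(21 + (15 - 1*9)) = 2 + 23*(21 + (15 - 9)) = 2 + 23*(21 + 6) = 2 + 23*27 = 2 + 621 = 623)
j/((-26*(-34 - 19))) + 206/(-1377) = 623/((-26*(-34 - 19))) + 206/(-1377) = 623/((-26*(-53))) + 206*(-1/1377) = 623/1378 - 206/1377 = 574003/1897506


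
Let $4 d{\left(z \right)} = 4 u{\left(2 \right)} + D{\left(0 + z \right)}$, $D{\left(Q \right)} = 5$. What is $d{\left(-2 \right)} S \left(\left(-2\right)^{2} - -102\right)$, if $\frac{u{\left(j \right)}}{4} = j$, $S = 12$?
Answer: $11766$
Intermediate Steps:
$u{\left(j \right)} = 4 j$
$d{\left(z \right)} = \frac{37}{4}$ ($d{\left(z \right)} = \frac{4 \cdot 4 \cdot 2 + 5}{4} = \frac{4 \cdot 8 + 5}{4} = \frac{32 + 5}{4} = \frac{1}{4} \cdot 37 = \frac{37}{4}$)
$d{\left(-2 \right)} S \left(\left(-2\right)^{2} - -102\right) = \frac{37}{4} \cdot 12 \left(\left(-2\right)^{2} - -102\right) = 111 \left(4 + 102\right) = 111 \cdot 106 = 11766$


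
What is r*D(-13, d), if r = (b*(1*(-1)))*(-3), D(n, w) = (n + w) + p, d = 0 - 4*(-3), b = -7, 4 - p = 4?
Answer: 21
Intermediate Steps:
p = 0 (p = 4 - 1*4 = 4 - 4 = 0)
d = 12 (d = 0 + 12 = 12)
D(n, w) = n + w (D(n, w) = (n + w) + 0 = n + w)
r = -21 (r = -7*(-1)*(-3) = 7*(-3) = -21)
r*D(-13, d) = -21*(-13 + 12) = -21*(-1) = 21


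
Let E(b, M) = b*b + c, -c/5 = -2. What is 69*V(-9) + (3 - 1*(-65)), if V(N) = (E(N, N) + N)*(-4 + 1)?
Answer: -16906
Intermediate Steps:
c = 10 (c = -5*(-2) = 10)
E(b, M) = 10 + b² (E(b, M) = b*b + 10 = b² + 10 = 10 + b²)
V(N) = -30 - 3*N - 3*N² (V(N) = ((10 + N²) + N)*(-4 + 1) = (10 + N + N²)*(-3) = -30 - 3*N - 3*N²)
69*V(-9) + (3 - 1*(-65)) = 69*(-30 - 3*(-9) - 3*(-9)²) + (3 - 1*(-65)) = 69*(-30 + 27 - 3*81) + (3 + 65) = 69*(-30 + 27 - 243) + 68 = 69*(-246) + 68 = -16974 + 68 = -16906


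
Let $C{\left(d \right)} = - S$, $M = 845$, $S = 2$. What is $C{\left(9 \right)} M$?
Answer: $-1690$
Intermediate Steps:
$C{\left(d \right)} = -2$ ($C{\left(d \right)} = \left(-1\right) 2 = -2$)
$C{\left(9 \right)} M = \left(-2\right) 845 = -1690$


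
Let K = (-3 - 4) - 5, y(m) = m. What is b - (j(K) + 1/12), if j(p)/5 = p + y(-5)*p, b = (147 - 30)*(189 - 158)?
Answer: 40643/12 ≈ 3386.9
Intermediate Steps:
K = -12 (K = -7 - 5 = -12)
b = 3627 (b = 117*31 = 3627)
j(p) = -20*p (j(p) = 5*(p - 5*p) = 5*(-4*p) = -20*p)
b - (j(K) + 1/12) = 3627 - (-20*(-12) + 1/12) = 3627 - (240 + 1/12) = 3627 - 1*2881/12 = 3627 - 2881/12 = 40643/12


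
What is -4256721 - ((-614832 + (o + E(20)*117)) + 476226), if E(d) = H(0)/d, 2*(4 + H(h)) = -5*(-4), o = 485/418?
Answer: -4303468067/1045 ≈ -4.1182e+6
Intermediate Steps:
o = 485/418 (o = 485*(1/418) = 485/418 ≈ 1.1603)
H(h) = 6 (H(h) = -4 + (-5*(-4))/2 = -4 + (½)*20 = -4 + 10 = 6)
E(d) = 6/d
-4256721 - ((-614832 + (o + E(20)*117)) + 476226) = -4256721 - ((-614832 + (485/418 + (6/20)*117)) + 476226) = -4256721 - ((-614832 + (485/418 + (6*(1/20))*117)) + 476226) = -4256721 - ((-614832 + (485/418 + (3/10)*117)) + 476226) = -4256721 - ((-614832 + (485/418 + 351/10)) + 476226) = -4256721 - ((-614832 + 37892/1045) + 476226) = -4256721 - (-642461548/1045 + 476226) = -4256721 - 1*(-144805378/1045) = -4256721 + 144805378/1045 = -4303468067/1045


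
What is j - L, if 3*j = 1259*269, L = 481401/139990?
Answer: 47409109087/419970 ≈ 1.1289e+5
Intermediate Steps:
L = 481401/139990 (L = 481401*(1/139990) = 481401/139990 ≈ 3.4388)
j = 338671/3 (j = (1259*269)/3 = (1/3)*338671 = 338671/3 ≈ 1.1289e+5)
j - L = 338671/3 - 1*481401/139990 = 338671/3 - 481401/139990 = 47409109087/419970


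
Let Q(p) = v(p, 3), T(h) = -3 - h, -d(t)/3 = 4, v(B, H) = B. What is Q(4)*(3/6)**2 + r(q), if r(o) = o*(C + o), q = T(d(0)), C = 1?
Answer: 91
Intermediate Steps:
d(t) = -12 (d(t) = -3*4 = -12)
q = 9 (q = -3 - 1*(-12) = -3 + 12 = 9)
Q(p) = p
r(o) = o*(1 + o)
Q(4)*(3/6)**2 + r(q) = 4*(3/6)**2 + 9*(1 + 9) = 4*(3*(1/6))**2 + 9*10 = 4*(1/2)**2 + 90 = 4*(1/4) + 90 = 1 + 90 = 91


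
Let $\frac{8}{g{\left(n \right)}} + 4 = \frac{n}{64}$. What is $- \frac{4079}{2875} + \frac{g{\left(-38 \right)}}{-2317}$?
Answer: $- \frac{1388567321}{979222125} \approx -1.418$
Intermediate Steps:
$g{\left(n \right)} = \frac{8}{-4 + \frac{n}{64}}$
$- \frac{4079}{2875} + \frac{g{\left(-38 \right)}}{-2317} = - \frac{4079}{2875} + \frac{512 \frac{1}{-256 - 38}}{-2317} = \left(-4079\right) \frac{1}{2875} + \frac{512}{-294} \left(- \frac{1}{2317}\right) = - \frac{4079}{2875} + 512 \left(- \frac{1}{294}\right) \left(- \frac{1}{2317}\right) = - \frac{4079}{2875} - - \frac{256}{340599} = - \frac{4079}{2875} + \frac{256}{340599} = - \frac{1388567321}{979222125}$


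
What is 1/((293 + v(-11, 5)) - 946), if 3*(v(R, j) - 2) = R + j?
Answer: -1/653 ≈ -0.0015314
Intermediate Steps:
v(R, j) = 2 + R/3 + j/3 (v(R, j) = 2 + (R + j)/3 = 2 + (R/3 + j/3) = 2 + R/3 + j/3)
1/((293 + v(-11, 5)) - 946) = 1/((293 + (2 + (⅓)*(-11) + (⅓)*5)) - 946) = 1/((293 + (2 - 11/3 + 5/3)) - 946) = 1/((293 + 0) - 946) = 1/(293 - 946) = 1/(-653) = -1/653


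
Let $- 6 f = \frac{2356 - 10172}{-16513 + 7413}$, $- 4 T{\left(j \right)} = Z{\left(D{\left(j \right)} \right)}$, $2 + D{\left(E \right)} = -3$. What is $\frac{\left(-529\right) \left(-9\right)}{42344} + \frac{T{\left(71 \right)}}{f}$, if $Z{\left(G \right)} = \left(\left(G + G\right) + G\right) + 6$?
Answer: $- \frac{645593553}{41370088} \approx -15.605$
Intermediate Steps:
$D{\left(E \right)} = -5$ ($D{\left(E \right)} = -2 - 3 = -5$)
$Z{\left(G \right)} = 6 + 3 G$ ($Z{\left(G \right)} = \left(2 G + G\right) + 6 = 3 G + 6 = 6 + 3 G$)
$T{\left(j \right)} = \frac{9}{4}$ ($T{\left(j \right)} = - \frac{6 + 3 \left(-5\right)}{4} = - \frac{6 - 15}{4} = \left(- \frac{1}{4}\right) \left(-9\right) = \frac{9}{4}$)
$f = - \frac{977}{6825}$ ($f = - \frac{\left(2356 - 10172\right) \frac{1}{-16513 + 7413}}{6} = - \frac{\left(-7816\right) \frac{1}{-9100}}{6} = - \frac{\left(-7816\right) \left(- \frac{1}{9100}\right)}{6} = \left(- \frac{1}{6}\right) \frac{1954}{2275} = - \frac{977}{6825} \approx -0.14315$)
$\frac{\left(-529\right) \left(-9\right)}{42344} + \frac{T{\left(71 \right)}}{f} = \frac{\left(-529\right) \left(-9\right)}{42344} + \frac{9}{4 \left(- \frac{977}{6825}\right)} = 4761 \cdot \frac{1}{42344} + \frac{9}{4} \left(- \frac{6825}{977}\right) = \frac{4761}{42344} - \frac{61425}{3908} = - \frac{645593553}{41370088}$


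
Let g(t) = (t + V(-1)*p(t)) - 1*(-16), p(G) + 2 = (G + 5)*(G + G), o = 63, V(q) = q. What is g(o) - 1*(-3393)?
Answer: -5094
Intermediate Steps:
p(G) = -2 + 2*G*(5 + G) (p(G) = -2 + (G + 5)*(G + G) = -2 + (5 + G)*(2*G) = -2 + 2*G*(5 + G))
g(t) = 18 - 9*t - 2*t**2 (g(t) = (t - (-2 + 2*t**2 + 10*t)) - 1*(-16) = (t + (2 - 10*t - 2*t**2)) + 16 = (2 - 9*t - 2*t**2) + 16 = 18 - 9*t - 2*t**2)
g(o) - 1*(-3393) = (18 - 9*63 - 2*63**2) - 1*(-3393) = (18 - 567 - 2*3969) + 3393 = (18 - 567 - 7938) + 3393 = -8487 + 3393 = -5094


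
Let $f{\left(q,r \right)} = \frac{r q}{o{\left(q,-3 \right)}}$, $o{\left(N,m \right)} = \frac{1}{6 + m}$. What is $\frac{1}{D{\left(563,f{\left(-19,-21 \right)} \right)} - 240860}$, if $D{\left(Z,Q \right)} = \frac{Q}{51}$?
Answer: $- \frac{17}{4094221} \approx -4.1522 \cdot 10^{-6}$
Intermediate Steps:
$f{\left(q,r \right)} = 3 q r$ ($f{\left(q,r \right)} = \frac{r q}{\frac{1}{6 - 3}} = \frac{q r}{\frac{1}{3}} = q r \frac{1}{\frac{1}{3}} = q r 3 = 3 q r$)
$D{\left(Z,Q \right)} = \frac{Q}{51}$ ($D{\left(Z,Q \right)} = Q \frac{1}{51} = \frac{Q}{51}$)
$\frac{1}{D{\left(563,f{\left(-19,-21 \right)} \right)} - 240860} = \frac{1}{\frac{3 \left(-19\right) \left(-21\right)}{51} - 240860} = \frac{1}{\frac{1}{51} \cdot 1197 - 240860} = \frac{1}{\frac{399}{17} - 240860} = \frac{1}{- \frac{4094221}{17}} = - \frac{17}{4094221}$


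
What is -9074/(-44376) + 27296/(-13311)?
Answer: -181750547/98448156 ≈ -1.8462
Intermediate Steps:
-9074/(-44376) + 27296/(-13311) = -9074*(-1/44376) + 27296*(-1/13311) = 4537/22188 - 27296/13311 = -181750547/98448156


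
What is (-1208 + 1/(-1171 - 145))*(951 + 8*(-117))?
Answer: -23845935/1316 ≈ -18120.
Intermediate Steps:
(-1208 + 1/(-1171 - 145))*(951 + 8*(-117)) = (-1208 + 1/(-1316))*(951 - 936) = (-1208 - 1/1316)*15 = -1589729/1316*15 = -23845935/1316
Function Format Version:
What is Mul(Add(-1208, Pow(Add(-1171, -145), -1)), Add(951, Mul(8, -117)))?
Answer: Rational(-23845935, 1316) ≈ -18120.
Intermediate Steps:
Mul(Add(-1208, Pow(Add(-1171, -145), -1)), Add(951, Mul(8, -117))) = Mul(Add(-1208, Pow(-1316, -1)), Add(951, -936)) = Mul(Add(-1208, Rational(-1, 1316)), 15) = Mul(Rational(-1589729, 1316), 15) = Rational(-23845935, 1316)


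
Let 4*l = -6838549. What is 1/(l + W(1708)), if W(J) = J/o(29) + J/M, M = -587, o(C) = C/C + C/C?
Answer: -2348/4012229903 ≈ -5.8521e-7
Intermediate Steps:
l = -6838549/4 (l = (¼)*(-6838549) = -6838549/4 ≈ -1.7096e+6)
o(C) = 2 (o(C) = 1 + 1 = 2)
W(J) = 585*J/1174 (W(J) = J/2 + J/(-587) = J*(½) + J*(-1/587) = J/2 - J/587 = 585*J/1174)
1/(l + W(1708)) = 1/(-6838549/4 + (585/1174)*1708) = 1/(-6838549/4 + 499590/587) = 1/(-4012229903/2348) = -2348/4012229903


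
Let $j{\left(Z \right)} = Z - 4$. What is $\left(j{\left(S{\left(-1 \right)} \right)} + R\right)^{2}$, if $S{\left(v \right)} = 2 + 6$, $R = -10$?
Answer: $36$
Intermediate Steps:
$S{\left(v \right)} = 8$
$j{\left(Z \right)} = -4 + Z$
$\left(j{\left(S{\left(-1 \right)} \right)} + R\right)^{2} = \left(\left(-4 + 8\right) - 10\right)^{2} = \left(4 - 10\right)^{2} = \left(-6\right)^{2} = 36$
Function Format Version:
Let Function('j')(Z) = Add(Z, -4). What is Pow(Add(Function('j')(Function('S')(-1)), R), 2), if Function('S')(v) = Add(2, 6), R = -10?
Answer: 36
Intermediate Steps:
Function('S')(v) = 8
Function('j')(Z) = Add(-4, Z)
Pow(Add(Function('j')(Function('S')(-1)), R), 2) = Pow(Add(Add(-4, 8), -10), 2) = Pow(Add(4, -10), 2) = Pow(-6, 2) = 36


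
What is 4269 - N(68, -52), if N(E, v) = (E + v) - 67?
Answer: 4320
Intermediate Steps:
N(E, v) = -67 + E + v
4269 - N(68, -52) = 4269 - (-67 + 68 - 52) = 4269 - 1*(-51) = 4269 + 51 = 4320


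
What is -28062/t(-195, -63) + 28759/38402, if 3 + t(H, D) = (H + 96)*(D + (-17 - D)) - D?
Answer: -48929047/3187366 ≈ -15.351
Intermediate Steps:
t(H, D) = -1635 - D - 17*H (t(H, D) = -3 + ((H + 96)*(D + (-17 - D)) - D) = -3 + ((96 + H)*(-17) - D) = -3 + ((-1632 - 17*H) - D) = -3 + (-1632 - D - 17*H) = -1635 - D - 17*H)
-28062/t(-195, -63) + 28759/38402 = -28062/(-1635 - 1*(-63) - 17*(-195)) + 28759/38402 = -28062/(-1635 + 63 + 3315) + 28759*(1/38402) = -28062/1743 + 28759/38402 = -28062*1/1743 + 28759/38402 = -9354/581 + 28759/38402 = -48929047/3187366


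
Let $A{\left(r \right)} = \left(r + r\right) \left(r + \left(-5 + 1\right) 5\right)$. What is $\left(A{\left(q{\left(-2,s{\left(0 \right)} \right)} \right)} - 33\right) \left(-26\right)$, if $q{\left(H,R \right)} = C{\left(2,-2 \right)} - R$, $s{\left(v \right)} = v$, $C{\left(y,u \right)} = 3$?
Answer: $3510$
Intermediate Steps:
$q{\left(H,R \right)} = 3 - R$
$A{\left(r \right)} = 2 r \left(-20 + r\right)$ ($A{\left(r \right)} = 2 r \left(r - 20\right) = 2 r \left(-20 + r\right)$)
$\left(A{\left(q{\left(-2,s{\left(0 \right)} \right)} \right)} - 33\right) \left(-26\right) = \left(2 \left(3 - 0\right) \left(-20 + \left(3 - 0\right)\right) - 33\right) \left(-26\right) = \left(2 \left(3 + 0\right) \left(-20 + \left(3 + 0\right)\right) - 33\right) \left(-26\right) = \left(2 \cdot 3 \left(-20 + 3\right) - 33\right) \left(-26\right) = \left(2 \cdot 3 \left(-17\right) - 33\right) \left(-26\right) = \left(-102 - 33\right) \left(-26\right) = \left(-135\right) \left(-26\right) = 3510$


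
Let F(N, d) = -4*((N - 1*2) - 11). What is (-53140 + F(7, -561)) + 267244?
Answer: 214128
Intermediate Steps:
F(N, d) = 52 - 4*N (F(N, d) = -4*((N - 2) - 11) = -4*((-2 + N) - 11) = -4*(-13 + N) = 52 - 4*N)
(-53140 + F(7, -561)) + 267244 = (-53140 + (52 - 4*7)) + 267244 = (-53140 + (52 - 28)) + 267244 = (-53140 + 24) + 267244 = -53116 + 267244 = 214128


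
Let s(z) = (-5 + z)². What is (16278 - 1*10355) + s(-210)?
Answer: 52148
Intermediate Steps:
(16278 - 1*10355) + s(-210) = (16278 - 1*10355) + (-5 - 210)² = (16278 - 10355) + (-215)² = 5923 + 46225 = 52148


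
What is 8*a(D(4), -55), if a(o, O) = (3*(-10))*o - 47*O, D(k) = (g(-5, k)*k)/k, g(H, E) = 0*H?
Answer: 20680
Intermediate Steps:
g(H, E) = 0
D(k) = 0 (D(k) = (0*k)/k = 0/k = 0)
a(o, O) = -47*O - 30*o (a(o, O) = -30*o - 47*O = -47*O - 30*o)
8*a(D(4), -55) = 8*(-47*(-55) - 30*0) = 8*(2585 + 0) = 8*2585 = 20680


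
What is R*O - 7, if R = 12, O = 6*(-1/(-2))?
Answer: 29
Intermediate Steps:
O = 3 (O = 6*(-1*(-1/2)) = 6*(1/2) = 3)
R*O - 7 = 12*3 - 7 = 36 - 7 = 29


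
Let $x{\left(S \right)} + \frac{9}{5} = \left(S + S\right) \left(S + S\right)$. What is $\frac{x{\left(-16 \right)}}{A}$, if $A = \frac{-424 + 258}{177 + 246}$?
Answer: $- \frac{2161953}{830} \approx -2604.8$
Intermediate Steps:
$x{\left(S \right)} = - \frac{9}{5} + 4 S^{2}$ ($x{\left(S \right)} = - \frac{9}{5} + \left(S + S\right) \left(S + S\right) = - \frac{9}{5} + 2 S 2 S = - \frac{9}{5} + 4 S^{2}$)
$A = - \frac{166}{423} \approx -0.39244$
$\frac{x{\left(-16 \right)}}{A} = \frac{- \frac{9}{5} + 4 \left(-16\right)^{2}}{- \frac{166}{423}} = \left(- \frac{9}{5} + 4 \cdot 256\right) \left(- \frac{423}{166}\right) = \left(- \frac{9}{5} + 1024\right) \left(- \frac{423}{166}\right) = \frac{5111}{5} \left(- \frac{423}{166}\right) = - \frac{2161953}{830}$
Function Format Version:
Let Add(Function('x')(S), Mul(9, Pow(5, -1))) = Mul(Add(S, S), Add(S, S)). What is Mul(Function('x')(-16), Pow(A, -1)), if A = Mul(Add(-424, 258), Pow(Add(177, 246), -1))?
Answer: Rational(-2161953, 830) ≈ -2604.8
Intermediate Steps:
Function('x')(S) = Add(Rational(-9, 5), Mul(4, Pow(S, 2))) (Function('x')(S) = Add(Rational(-9, 5), Mul(Add(S, S), Add(S, S))) = Add(Rational(-9, 5), Mul(Mul(2, S), Mul(2, S))) = Add(Rational(-9, 5), Mul(4, Pow(S, 2))))
A = Rational(-166, 423) (A = Mul(-166, Pow(423, -1)) = Mul(-166, Rational(1, 423)) = Rational(-166, 423) ≈ -0.39244)
Mul(Function('x')(-16), Pow(A, -1)) = Mul(Add(Rational(-9, 5), Mul(4, Pow(-16, 2))), Pow(Rational(-166, 423), -1)) = Mul(Add(Rational(-9, 5), Mul(4, 256)), Rational(-423, 166)) = Mul(Add(Rational(-9, 5), 1024), Rational(-423, 166)) = Mul(Rational(5111, 5), Rational(-423, 166)) = Rational(-2161953, 830)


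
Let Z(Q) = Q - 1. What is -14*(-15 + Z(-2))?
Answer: 252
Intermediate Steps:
Z(Q) = -1 + Q
-14*(-15 + Z(-2)) = -14*(-15 + (-1 - 2)) = -14*(-15 - 3) = -14*(-18) = 252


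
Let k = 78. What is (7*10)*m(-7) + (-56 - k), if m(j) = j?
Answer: -624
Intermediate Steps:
(7*10)*m(-7) + (-56 - k) = (7*10)*(-7) + (-56 - 1*78) = 70*(-7) + (-56 - 78) = -490 - 134 = -624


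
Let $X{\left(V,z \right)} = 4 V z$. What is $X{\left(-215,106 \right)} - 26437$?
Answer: $-117597$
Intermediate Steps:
$X{\left(V,z \right)} = 4 V z$
$X{\left(-215,106 \right)} - 26437 = 4 \left(-215\right) 106 - 26437 = -91160 - 26437 = -117597$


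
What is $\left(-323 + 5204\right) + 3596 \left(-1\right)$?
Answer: $1285$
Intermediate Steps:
$\left(-323 + 5204\right) + 3596 \left(-1\right) = 4881 - 3596 = 1285$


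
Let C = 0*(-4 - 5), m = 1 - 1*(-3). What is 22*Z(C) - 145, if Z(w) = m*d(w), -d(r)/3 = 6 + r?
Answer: -1729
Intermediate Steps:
d(r) = -18 - 3*r (d(r) = -3*(6 + r) = -18 - 3*r)
m = 4 (m = 1 + 3 = 4)
C = 0 (C = 0*(-9) = 0)
Z(w) = -72 - 12*w (Z(w) = 4*(-18 - 3*w) = -72 - 12*w)
22*Z(C) - 145 = 22*(-72 - 12*0) - 145 = 22*(-72 + 0) - 145 = 22*(-72) - 145 = -1584 - 145 = -1729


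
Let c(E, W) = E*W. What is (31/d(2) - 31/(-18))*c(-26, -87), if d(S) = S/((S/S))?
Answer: 116870/3 ≈ 38957.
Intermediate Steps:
d(S) = S (d(S) = S/1 = S*1 = S)
(31/d(2) - 31/(-18))*c(-26, -87) = (31/2 - 31/(-18))*(-26*(-87)) = (31*(½) - 31*(-1/18))*2262 = (31/2 + 31/18)*2262 = (155/9)*2262 = 116870/3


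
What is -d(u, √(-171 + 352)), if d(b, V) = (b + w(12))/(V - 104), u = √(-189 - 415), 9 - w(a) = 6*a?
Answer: -2184/3545 - 21*√181/3545 + 2*I*√27331/10635 + 208*I*√151/10635 ≈ -0.69578 + 0.27142*I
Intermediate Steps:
w(a) = 9 - 6*a
u = 2*I*√151 (u = √(-604) = 2*I*√151 ≈ 24.576*I)
d(b, V) = (-63 + b)/(-104 + V) (d(b, V) = (b + (9 - 6*12))/(V - 104) = (b + (9 - 72))/(-104 + V) = (b - 63)/(-104 + V) = (-63 + b)/(-104 + V))
-d(u, √(-171 + 352)) = -(-63 + 2*I*√151)/(-104 + √(-171 + 352)) = -(-63 + 2*I*√151)/(-104 + √181)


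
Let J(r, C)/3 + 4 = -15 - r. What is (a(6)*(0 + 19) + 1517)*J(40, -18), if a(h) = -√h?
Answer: -268509 + 3363*√6 ≈ -2.6027e+5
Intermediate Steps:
J(r, C) = -57 - 3*r (J(r, C) = -12 + 3*(-15 - r) = -12 + (-45 - 3*r) = -57 - 3*r)
(a(6)*(0 + 19) + 1517)*J(40, -18) = ((-√6)*(0 + 19) + 1517)*(-57 - 3*40) = (-√6*19 + 1517)*(-57 - 120) = (-19*√6 + 1517)*(-177) = (1517 - 19*√6)*(-177) = -268509 + 3363*√6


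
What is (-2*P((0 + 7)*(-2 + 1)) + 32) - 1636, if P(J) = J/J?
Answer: -1606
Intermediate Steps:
P(J) = 1
(-2*P((0 + 7)*(-2 + 1)) + 32) - 1636 = (-2*1 + 32) - 1636 = (-2 + 32) - 1636 = 30 - 1636 = -1606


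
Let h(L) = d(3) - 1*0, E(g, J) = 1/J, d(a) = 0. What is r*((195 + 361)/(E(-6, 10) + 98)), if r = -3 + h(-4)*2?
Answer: -5560/327 ≈ -17.003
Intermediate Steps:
h(L) = 0 (h(L) = 0 - 1*0 = 0 + 0 = 0)
r = -3 (r = -3 + 0*2 = -3 + 0 = -3)
r*((195 + 361)/(E(-6, 10) + 98)) = -3*(195 + 361)/(1/10 + 98) = -1668/(⅒ + 98) = -1668/981/10 = -1668*10/981 = -3*5560/981 = -5560/327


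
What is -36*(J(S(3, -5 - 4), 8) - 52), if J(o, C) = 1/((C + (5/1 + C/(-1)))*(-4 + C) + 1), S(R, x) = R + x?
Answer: 13092/7 ≈ 1870.3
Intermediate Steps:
J(o, C) = 1/(-19 + 5*C) (J(o, C) = 1/((C + (5*1 + C*(-1)))*(-4 + C) + 1) = 1/((C + (5 - C))*(-4 + C) + 1) = 1/(5*(-4 + C) + 1) = 1/((-20 + 5*C) + 1) = 1/(-19 + 5*C))
-36*(J(S(3, -5 - 4), 8) - 52) = -36*(1/(-19 + 5*8) - 52) = -36*(1/(-19 + 40) - 52) = -36*(1/21 - 52) = -36*(-1091/21) = 13092/7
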